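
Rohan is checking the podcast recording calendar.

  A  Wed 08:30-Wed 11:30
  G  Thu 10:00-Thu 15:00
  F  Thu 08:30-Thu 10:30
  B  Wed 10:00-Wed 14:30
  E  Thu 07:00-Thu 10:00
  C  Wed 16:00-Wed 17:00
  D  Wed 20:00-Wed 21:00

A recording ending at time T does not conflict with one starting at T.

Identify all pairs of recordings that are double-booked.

A & B, E & F, F & G

Two intervals overlap when each starts before the other ends.
Sorted by start: A, B, C, D, E, F, G.
B starts before A ends → A and B overlap.
C starts after A ends, so nothing later overlaps A either.
C starts after B ends, so nothing later overlaps B either.
D starts after C ends, so nothing later overlaps C either.
E starts after D ends, so nothing later overlaps D either.
F starts before E ends → E and F overlap.
G starts exactly when E ends (back-to-back, no overlap).
G starts before F ends → F and G overlap.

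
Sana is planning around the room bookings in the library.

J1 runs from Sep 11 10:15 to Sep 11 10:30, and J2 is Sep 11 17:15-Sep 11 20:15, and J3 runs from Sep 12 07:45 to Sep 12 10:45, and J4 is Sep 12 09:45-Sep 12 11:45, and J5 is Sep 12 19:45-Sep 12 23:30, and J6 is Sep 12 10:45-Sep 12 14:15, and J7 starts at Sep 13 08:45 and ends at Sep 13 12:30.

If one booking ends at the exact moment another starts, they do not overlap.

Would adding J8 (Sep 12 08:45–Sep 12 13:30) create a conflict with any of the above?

J1: ends Sep 11 10:30 at or before J8 starts Sep 12 08:45 → clear.
J2: ends Sep 11 20:15 at or before J8 starts Sep 12 08:45 → clear.
J3: starts Sep 12 07:45 before J8 ends Sep 12 13:30, and ends Sep 12 10:45 after J8 starts Sep 12 08:45 → overlap.
J4: starts Sep 12 09:45 before J8 ends Sep 12 13:30, and ends Sep 12 11:45 after J8 starts Sep 12 08:45 → overlap.
J6: starts Sep 12 10:45 before J8 ends Sep 12 13:30, and ends Sep 12 14:15 after J8 starts Sep 12 08:45 → overlap.
J5: starts Sep 12 19:45 at or after J8 ends Sep 12 13:30 → clear.
J7: starts Sep 13 08:45 at or after J8 ends Sep 12 13:30 → clear.
J8 overlaps J3, J4, J6.

Yes — it overlaps J3, J4, J6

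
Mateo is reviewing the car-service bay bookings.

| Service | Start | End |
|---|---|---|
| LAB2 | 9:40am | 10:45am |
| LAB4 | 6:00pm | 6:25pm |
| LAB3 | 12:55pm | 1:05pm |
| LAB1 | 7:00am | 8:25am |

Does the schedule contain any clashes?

Two intervals overlap when each starts before the other ends.
Sorted by start: LAB1, LAB2, LAB3, LAB4.
LAB2 starts after LAB1 ends; LAB1 is clear from here.
LAB3 starts after LAB2 ends; LAB2 is clear from here.
LAB4 starts after LAB3 ends.
Every pair is clear; the schedule has no overlaps.

No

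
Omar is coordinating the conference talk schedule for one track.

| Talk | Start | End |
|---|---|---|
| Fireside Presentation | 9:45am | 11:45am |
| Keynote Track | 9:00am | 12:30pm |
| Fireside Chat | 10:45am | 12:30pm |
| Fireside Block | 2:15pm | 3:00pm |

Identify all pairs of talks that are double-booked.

Sorted by start: Keynote Track, Fireside Presentation, Fireside Chat, Fireside Block.
Fireside Presentation starts before Keynote Track ends → Keynote Track and Fireside Presentation overlap.
Fireside Chat starts before Keynote Track ends → Keynote Track and Fireside Chat overlap.
Fireside Block starts after Keynote Track ends.
Fireside Chat starts before Fireside Presentation ends → Fireside Presentation and Fireside Chat overlap.
Fireside Block starts after Fireside Presentation ends.
Fireside Block starts after Fireside Chat ends.

Fireside Chat & Fireside Presentation, Fireside Chat & Keynote Track, Fireside Presentation & Keynote Track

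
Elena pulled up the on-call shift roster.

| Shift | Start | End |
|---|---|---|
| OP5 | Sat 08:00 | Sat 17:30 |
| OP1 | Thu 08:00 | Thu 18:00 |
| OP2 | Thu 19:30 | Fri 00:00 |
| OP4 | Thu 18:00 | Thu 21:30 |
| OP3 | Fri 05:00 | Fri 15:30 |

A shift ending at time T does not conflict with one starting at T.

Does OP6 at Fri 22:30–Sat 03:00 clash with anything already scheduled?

No — it doesn't clash with anything

OP1: ends Thu 18:00 at or before OP6 starts Fri 22:30 → clear.
OP4: ends Thu 21:30 at or before OP6 starts Fri 22:30 → clear.
OP2: ends Fri 00:00 at or before OP6 starts Fri 22:30 → clear.
OP3: ends Fri 15:30 at or before OP6 starts Fri 22:30 → clear.
OP5: starts Sat 08:00 at or after OP6 ends Sat 03:00 → clear.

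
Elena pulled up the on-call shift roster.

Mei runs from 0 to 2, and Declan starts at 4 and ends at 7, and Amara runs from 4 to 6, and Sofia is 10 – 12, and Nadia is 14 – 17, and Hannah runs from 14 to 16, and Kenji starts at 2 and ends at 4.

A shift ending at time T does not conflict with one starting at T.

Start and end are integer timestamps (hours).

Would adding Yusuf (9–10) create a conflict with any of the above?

No — it doesn't clash with anything

Mei: ends 2 at or before Yusuf starts 9 → clear.
Kenji: ends 4 at or before Yusuf starts 9 → clear.
Declan: ends 7 at or before Yusuf starts 9 → clear.
Amara: ends 6 at or before Yusuf starts 9 → clear.
Sofia: starts 10 at or after Yusuf ends 10 → clear.
Nadia: starts 14 at or after Yusuf ends 10 → clear.
Hannah: starts 14 at or after Yusuf ends 10 → clear.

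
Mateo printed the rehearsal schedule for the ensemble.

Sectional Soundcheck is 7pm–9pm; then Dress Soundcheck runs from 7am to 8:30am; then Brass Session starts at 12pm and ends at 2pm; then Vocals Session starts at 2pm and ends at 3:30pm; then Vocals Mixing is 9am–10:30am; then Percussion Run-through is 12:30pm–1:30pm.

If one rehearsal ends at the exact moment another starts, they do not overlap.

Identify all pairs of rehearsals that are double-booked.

Brass Session & Percussion Run-through

Two intervals overlap when each starts before the other ends.
Sorted by start: Dress Soundcheck, Vocals Mixing, Brass Session, Percussion Run-through, Vocals Session, Sectional Soundcheck.
Vocals Mixing starts after Dress Soundcheck ends, so nothing later overlaps Dress Soundcheck either.
Brass Session starts after Vocals Mixing ends, so nothing later overlaps Vocals Mixing either.
Percussion Run-through starts before Brass Session ends → Brass Session and Percussion Run-through overlap.
Vocals Session starts exactly when Brass Session ends (back-to-back, no overlap), so nothing later overlaps Brass Session either.
Vocals Session starts after Percussion Run-through ends, so nothing later overlaps Percussion Run-through either.
Sectional Soundcheck starts after Vocals Session ends.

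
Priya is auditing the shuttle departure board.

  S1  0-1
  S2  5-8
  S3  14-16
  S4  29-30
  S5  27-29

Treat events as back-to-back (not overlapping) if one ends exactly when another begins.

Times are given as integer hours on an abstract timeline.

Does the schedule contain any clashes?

No

Check each pair: they overlap iff neither finishes before the other starts.
Sorted by start: S1, S2, S3, S5, S4.
S2 starts after S1 ends, so nothing later overlaps S1 either.
S3 starts after S2 ends, so nothing later overlaps S2 either.
S5 starts after S3 ends, so nothing later overlaps S3 either.
S4 starts exactly when S5 ends (back-to-back, no overlap).
Every pair is clear; the schedule has no overlaps.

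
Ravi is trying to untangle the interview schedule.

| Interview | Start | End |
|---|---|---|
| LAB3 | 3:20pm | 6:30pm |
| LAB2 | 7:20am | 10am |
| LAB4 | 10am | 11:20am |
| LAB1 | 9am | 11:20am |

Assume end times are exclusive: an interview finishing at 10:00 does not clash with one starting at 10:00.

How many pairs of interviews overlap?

Check each pair: they overlap iff neither finishes before the other starts.
Sorted by start: LAB2, LAB1, LAB4, LAB3.
LAB1 starts before LAB2 ends → LAB2 and LAB1 overlap.
LAB4 starts exactly when LAB2 ends (back-to-back, no overlap), so LAB2 has no further overlaps.
LAB4 starts before LAB1 ends → LAB1 and LAB4 overlap.
LAB3 starts after LAB1 ends.
LAB3 starts after LAB4 ends.
Overlapping pairs: LAB1 & LAB2, LAB1 & LAB4 — 2 in total.

2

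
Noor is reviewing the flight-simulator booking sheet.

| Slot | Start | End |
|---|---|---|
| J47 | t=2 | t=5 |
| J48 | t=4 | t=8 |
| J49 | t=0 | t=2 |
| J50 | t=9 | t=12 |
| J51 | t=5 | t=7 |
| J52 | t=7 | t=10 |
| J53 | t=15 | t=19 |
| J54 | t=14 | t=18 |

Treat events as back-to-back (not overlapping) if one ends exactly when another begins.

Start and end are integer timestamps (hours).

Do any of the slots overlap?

Sorted by start: J49, J47, J48, J51, J52, J50, J54, J53.
J47 starts exactly when J49 ends (back-to-back, no overlap), so J49 has no further overlaps.
J48 starts before J47 ends → J47 and J48 overlap.
That's a conflict, so the schedule is not conflict-free.

Yes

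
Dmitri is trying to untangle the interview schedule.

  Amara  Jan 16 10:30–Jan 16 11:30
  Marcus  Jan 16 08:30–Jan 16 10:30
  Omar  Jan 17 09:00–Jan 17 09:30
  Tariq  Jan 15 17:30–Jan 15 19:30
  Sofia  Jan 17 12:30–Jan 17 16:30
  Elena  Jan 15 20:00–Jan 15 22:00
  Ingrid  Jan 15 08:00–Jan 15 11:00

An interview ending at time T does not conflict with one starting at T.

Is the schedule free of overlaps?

Sorted by start: Ingrid, Tariq, Elena, Marcus, Amara, Omar, Sofia.
Tariq starts after Ingrid ends, so nothing later overlaps Ingrid either.
Elena starts after Tariq ends, so nothing later overlaps Tariq either.
Marcus starts after Elena ends, so nothing later overlaps Elena either.
Amara starts exactly when Marcus ends (back-to-back, no overlap), so nothing later overlaps Marcus either.
Omar starts after Amara ends, so nothing later overlaps Amara either.
Sofia starts after Omar ends.
Every pair is clear; the schedule has no overlaps.

Yes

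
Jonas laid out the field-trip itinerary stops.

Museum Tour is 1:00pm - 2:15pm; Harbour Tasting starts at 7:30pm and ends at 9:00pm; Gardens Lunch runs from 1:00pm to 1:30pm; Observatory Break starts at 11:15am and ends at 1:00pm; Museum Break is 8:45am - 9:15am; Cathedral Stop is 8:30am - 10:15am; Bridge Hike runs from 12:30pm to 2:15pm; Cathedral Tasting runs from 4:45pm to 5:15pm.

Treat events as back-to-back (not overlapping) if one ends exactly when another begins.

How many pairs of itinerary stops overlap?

Two intervals overlap when each starts before the other ends.
Sorted by start: Cathedral Stop, Museum Break, Observatory Break, Bridge Hike, Museum Tour, Gardens Lunch, Cathedral Tasting, Harbour Tasting.
Museum Break starts before Cathedral Stop ends → Cathedral Stop and Museum Break overlap.
Observatory Break starts after Cathedral Stop ends; Cathedral Stop is clear from here.
Observatory Break starts after Museum Break ends; Museum Break is clear from here.
Bridge Hike starts before Observatory Break ends → Observatory Break and Bridge Hike overlap.
Museum Tour starts exactly when Observatory Break ends (back-to-back, no overlap); Observatory Break is clear from here.
Museum Tour starts before Bridge Hike ends → Bridge Hike and Museum Tour overlap.
Gardens Lunch starts before Bridge Hike ends → Bridge Hike and Gardens Lunch overlap.
Cathedral Tasting starts after Bridge Hike ends; Bridge Hike is clear from here.
Gardens Lunch starts before Museum Tour ends → Museum Tour and Gardens Lunch overlap.
Cathedral Tasting starts after Museum Tour ends; Museum Tour is clear from here.
Cathedral Tasting starts after Gardens Lunch ends; Gardens Lunch is clear from here.
Harbour Tasting starts after Cathedral Tasting ends.
Overlapping pairs: Bridge Hike & Gardens Lunch, Bridge Hike & Museum Tour, Bridge Hike & Observatory Break, Cathedral Stop & Museum Break, Gardens Lunch & Museum Tour — 5 in total.

5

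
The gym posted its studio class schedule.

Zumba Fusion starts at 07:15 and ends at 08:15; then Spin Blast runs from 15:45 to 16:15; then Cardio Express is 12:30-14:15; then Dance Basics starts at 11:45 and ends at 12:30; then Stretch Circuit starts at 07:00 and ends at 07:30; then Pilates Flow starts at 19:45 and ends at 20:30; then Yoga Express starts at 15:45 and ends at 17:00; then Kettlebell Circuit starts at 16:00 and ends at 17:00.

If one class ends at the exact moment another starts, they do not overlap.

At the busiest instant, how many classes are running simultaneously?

3

Sweep the timeline, counting +1 at each start and −1 at each end (ends before starts at a tie):
07:00 start Stretch Circuit → 1
07:15 start Zumba Fusion → 2
07:30 end Stretch Circuit → 1
08:15 end Zumba Fusion → 0
11:45 start Dance Basics → 1
12:30 end Dance Basics → 0
12:30 start Cardio Express → 1
14:15 end Cardio Express → 0
15:45 start Spin Blast → 1
15:45 start Yoga Express → 2
16:00 start Kettlebell Circuit → 3
16:15 end Spin Blast → 2
17:00 end Kettlebell Circuit → 1
17:00 end Yoga Express → 0
19:45 start Pilates Flow → 1
20:30 end Pilates Flow → 0
Peak is 3, at 16:00 (Kettlebell Circuit, Spin Blast, Yoga Express).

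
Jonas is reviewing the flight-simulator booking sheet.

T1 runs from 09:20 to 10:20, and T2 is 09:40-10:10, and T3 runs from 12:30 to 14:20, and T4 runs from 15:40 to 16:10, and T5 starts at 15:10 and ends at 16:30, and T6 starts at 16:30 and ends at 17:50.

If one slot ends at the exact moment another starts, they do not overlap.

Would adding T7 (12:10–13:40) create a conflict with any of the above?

T1: ends 10:20 at or before T7 starts 12:10 → clear.
T2: ends 10:10 at or before T7 starts 12:10 → clear.
T3: starts 12:30 before T7 ends 13:40, and ends 14:20 after T7 starts 12:10 → overlap.
T5: starts 15:10 at or after T7 ends 13:40 → clear.
T4: starts 15:40 at or after T7 ends 13:40 → clear.
T6: starts 16:30 at or after T7 ends 13:40 → clear.
T7 overlaps T3.

Yes — it overlaps T3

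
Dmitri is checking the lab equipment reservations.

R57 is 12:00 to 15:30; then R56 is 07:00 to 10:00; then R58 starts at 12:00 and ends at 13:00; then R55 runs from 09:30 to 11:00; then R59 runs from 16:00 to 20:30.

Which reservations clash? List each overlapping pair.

R55 & R56, R57 & R58

Sorted by start: R56, R55, R57, R58, R59.
R55 starts before R56 ends → R56 and R55 overlap.
R57 starts after R56 ends, so R56 has no further overlaps.
R57 starts after R55 ends, so R55 has no further overlaps.
R58 starts before R57 ends → R57 and R58 overlap.
R59 starts after R57 ends.
R59 starts after R58 ends.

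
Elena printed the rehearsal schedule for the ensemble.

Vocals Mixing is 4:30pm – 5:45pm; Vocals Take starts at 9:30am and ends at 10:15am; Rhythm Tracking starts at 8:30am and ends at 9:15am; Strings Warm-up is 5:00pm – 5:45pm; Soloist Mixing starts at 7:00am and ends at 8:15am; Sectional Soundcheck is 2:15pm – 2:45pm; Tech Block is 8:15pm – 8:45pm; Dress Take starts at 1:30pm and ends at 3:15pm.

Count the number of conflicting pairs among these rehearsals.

2

Sorted by start: Soloist Mixing, Rhythm Tracking, Vocals Take, Dress Take, Sectional Soundcheck, Vocals Mixing, Strings Warm-up, Tech Block.
Rhythm Tracking starts after Soloist Mixing ends — done with Soloist Mixing.
Vocals Take starts after Rhythm Tracking ends — done with Rhythm Tracking.
Dress Take starts after Vocals Take ends — done with Vocals Take.
Sectional Soundcheck starts before Dress Take ends → Dress Take and Sectional Soundcheck overlap.
Vocals Mixing starts after Dress Take ends — done with Dress Take.
Vocals Mixing starts after Sectional Soundcheck ends — done with Sectional Soundcheck.
Strings Warm-up starts before Vocals Mixing ends → Vocals Mixing and Strings Warm-up overlap.
Tech Block starts after Vocals Mixing ends.
Tech Block starts after Strings Warm-up ends.
Overlapping pairs: Dress Take & Sectional Soundcheck, Strings Warm-up & Vocals Mixing — 2 in total.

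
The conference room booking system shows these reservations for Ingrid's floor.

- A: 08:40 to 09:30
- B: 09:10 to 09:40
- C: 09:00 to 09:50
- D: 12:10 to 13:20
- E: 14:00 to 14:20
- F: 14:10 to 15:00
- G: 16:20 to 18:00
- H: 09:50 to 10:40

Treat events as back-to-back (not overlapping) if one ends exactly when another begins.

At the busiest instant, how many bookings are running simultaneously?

Sort all start/end points and keep a running count:
08:40 start A → 1
09:00 start C → 2
09:10 start B → 3
09:30 end A → 2
09:40 end B → 1
09:50 end C → 0
09:50 start H → 1
10:40 end H → 0
12:10 start D → 1
13:20 end D → 0
14:00 start E → 1
14:10 start F → 2
14:20 end E → 1
15:00 end F → 0
16:20 start G → 1
18:00 end G → 0
Peak is 3, at 09:10 (A, B, C).

3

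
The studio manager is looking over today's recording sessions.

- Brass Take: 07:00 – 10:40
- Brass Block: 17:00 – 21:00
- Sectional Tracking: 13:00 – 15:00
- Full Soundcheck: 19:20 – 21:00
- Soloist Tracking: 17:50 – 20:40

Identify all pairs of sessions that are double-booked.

Brass Block & Full Soundcheck, Brass Block & Soloist Tracking, Full Soundcheck & Soloist Tracking

Sorted by start: Brass Take, Sectional Tracking, Brass Block, Soloist Tracking, Full Soundcheck.
Sectional Tracking starts after Brass Take ends — done with Brass Take.
Brass Block starts after Sectional Tracking ends — done with Sectional Tracking.
Soloist Tracking starts before Brass Block ends → Brass Block and Soloist Tracking overlap.
Full Soundcheck starts before Brass Block ends → Brass Block and Full Soundcheck overlap.
Full Soundcheck starts before Soloist Tracking ends → Soloist Tracking and Full Soundcheck overlap.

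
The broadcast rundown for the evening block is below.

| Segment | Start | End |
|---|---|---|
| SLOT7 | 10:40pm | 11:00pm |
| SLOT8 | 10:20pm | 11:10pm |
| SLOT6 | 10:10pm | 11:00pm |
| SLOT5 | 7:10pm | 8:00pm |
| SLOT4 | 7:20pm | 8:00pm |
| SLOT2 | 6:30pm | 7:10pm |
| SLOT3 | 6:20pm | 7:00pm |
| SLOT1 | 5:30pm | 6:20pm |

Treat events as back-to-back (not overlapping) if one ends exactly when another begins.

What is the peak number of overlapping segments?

Sort all start/end points and keep a running count:
5:30pm start SLOT1 → 1
6:20pm end SLOT1 → 0
6:20pm start SLOT3 → 1
6:30pm start SLOT2 → 2
7:00pm end SLOT3 → 1
7:10pm end SLOT2 → 0
7:10pm start SLOT5 → 1
7:20pm start SLOT4 → 2
8:00pm end SLOT4 → 1
8:00pm end SLOT5 → 0
10:10pm start SLOT6 → 1
10:20pm start SLOT8 → 2
10:40pm start SLOT7 → 3
11:00pm end SLOT6 → 2
11:00pm end SLOT7 → 1
11:10pm end SLOT8 → 0
Peak is 3, at 10:40pm (SLOT6, SLOT7, SLOT8).

3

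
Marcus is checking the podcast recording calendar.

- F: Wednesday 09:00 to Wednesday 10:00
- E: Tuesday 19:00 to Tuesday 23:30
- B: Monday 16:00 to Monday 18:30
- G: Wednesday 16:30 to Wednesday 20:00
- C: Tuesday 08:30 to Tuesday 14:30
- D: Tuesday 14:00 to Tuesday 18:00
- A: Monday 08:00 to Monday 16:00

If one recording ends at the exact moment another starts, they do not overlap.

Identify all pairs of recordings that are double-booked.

C & D

Sorted by start: A, B, C, D, E, F, G.
B starts exactly when A ends (back-to-back, no overlap); A is clear from here.
C starts after B ends; B is clear from here.
D starts before C ends → C and D overlap.
E starts after C ends; C is clear from here.
E starts after D ends; D is clear from here.
F starts after E ends; E is clear from here.
G starts after F ends.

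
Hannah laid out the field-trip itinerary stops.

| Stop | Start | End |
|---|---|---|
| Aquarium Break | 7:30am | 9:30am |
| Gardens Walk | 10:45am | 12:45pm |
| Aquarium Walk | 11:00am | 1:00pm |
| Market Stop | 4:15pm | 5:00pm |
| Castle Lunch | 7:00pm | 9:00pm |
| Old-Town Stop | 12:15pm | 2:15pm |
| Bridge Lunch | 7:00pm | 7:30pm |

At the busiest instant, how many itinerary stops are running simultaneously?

3

Sort all start/end points and keep a running count:
7:30am start Aquarium Break → 1
9:30am end Aquarium Break → 0
10:45am start Gardens Walk → 1
11:00am start Aquarium Walk → 2
12:15pm start Old-Town Stop → 3
12:45pm end Gardens Walk → 2
1:00pm end Aquarium Walk → 1
2:15pm end Old-Town Stop → 0
4:15pm start Market Stop → 1
5:00pm end Market Stop → 0
7:00pm start Bridge Lunch → 1
7:00pm start Castle Lunch → 2
7:30pm end Bridge Lunch → 1
9:00pm end Castle Lunch → 0
Peak is 3, at 12:15pm (Aquarium Walk, Gardens Walk, Old-Town Stop).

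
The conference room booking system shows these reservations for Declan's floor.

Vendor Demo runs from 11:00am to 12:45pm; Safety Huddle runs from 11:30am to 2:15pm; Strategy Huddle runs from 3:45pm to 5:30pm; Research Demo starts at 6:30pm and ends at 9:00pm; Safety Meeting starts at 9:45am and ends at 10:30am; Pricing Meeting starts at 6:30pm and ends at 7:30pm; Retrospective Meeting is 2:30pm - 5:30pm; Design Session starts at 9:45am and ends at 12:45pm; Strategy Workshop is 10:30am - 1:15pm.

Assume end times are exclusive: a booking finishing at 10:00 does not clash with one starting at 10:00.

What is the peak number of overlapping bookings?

4

Sweep the timeline, counting +1 at each start and −1 at each end (ends before starts at a tie):
9:45am start Design Session → 1
9:45am start Safety Meeting → 2
10:30am end Safety Meeting → 1
10:30am start Strategy Workshop → 2
11:00am start Vendor Demo → 3
11:30am start Safety Huddle → 4
12:45pm end Design Session → 3
12:45pm end Vendor Demo → 2
1:15pm end Strategy Workshop → 1
2:15pm end Safety Huddle → 0
2:30pm start Retrospective Meeting → 1
3:45pm start Strategy Huddle → 2
5:30pm end Retrospective Meeting → 1
5:30pm end Strategy Huddle → 0
6:30pm start Pricing Meeting → 1
6:30pm start Research Demo → 2
7:30pm end Pricing Meeting → 1
9:00pm end Research Demo → 0
Peak is 4, at 11:30am (Design Session, Safety Huddle, Strategy Workshop, Vendor Demo).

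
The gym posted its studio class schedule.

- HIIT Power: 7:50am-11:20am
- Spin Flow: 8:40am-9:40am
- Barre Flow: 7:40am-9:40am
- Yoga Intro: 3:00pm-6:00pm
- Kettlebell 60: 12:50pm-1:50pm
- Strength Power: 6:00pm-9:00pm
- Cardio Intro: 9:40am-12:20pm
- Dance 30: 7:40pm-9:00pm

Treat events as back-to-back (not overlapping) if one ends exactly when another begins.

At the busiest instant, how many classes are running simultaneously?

3

Sort all start/end points and keep a running count:
7:40am start Barre Flow → 1
7:50am start HIIT Power → 2
8:40am start Spin Flow → 3
9:40am end Barre Flow → 2
9:40am end Spin Flow → 1
9:40am start Cardio Intro → 2
11:20am end HIIT Power → 1
12:20pm end Cardio Intro → 0
12:50pm start Kettlebell 60 → 1
1:50pm end Kettlebell 60 → 0
3:00pm start Yoga Intro → 1
6:00pm end Yoga Intro → 0
6:00pm start Strength Power → 1
7:40pm start Dance 30 → 2
9:00pm end Dance 30 → 1
9:00pm end Strength Power → 0
Peak is 3, at 8:40am (Barre Flow, HIIT Power, Spin Flow).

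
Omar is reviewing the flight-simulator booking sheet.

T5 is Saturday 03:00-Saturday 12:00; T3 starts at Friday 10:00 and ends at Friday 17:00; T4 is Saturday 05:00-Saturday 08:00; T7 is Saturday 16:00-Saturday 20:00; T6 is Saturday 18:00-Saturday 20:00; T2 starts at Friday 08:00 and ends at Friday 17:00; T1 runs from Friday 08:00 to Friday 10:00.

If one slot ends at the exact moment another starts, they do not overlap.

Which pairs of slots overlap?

Two intervals overlap when each starts before the other ends.
Sorted by start: T1, T2, T3, T5, T4, T7, T6.
T2 starts before T1 ends → T1 and T2 overlap.
T3 starts exactly when T1 ends (back-to-back, no overlap); T1 is clear from here.
T3 starts before T2 ends → T2 and T3 overlap.
T5 starts after T2 ends; T2 is clear from here.
T5 starts after T3 ends; T3 is clear from here.
T4 starts before T5 ends → T5 and T4 overlap.
T7 starts after T5 ends; T5 is clear from here.
T7 starts after T4 ends; T4 is clear from here.
T6 starts before T7 ends → T7 and T6 overlap.

T1 & T2, T2 & T3, T4 & T5, T6 & T7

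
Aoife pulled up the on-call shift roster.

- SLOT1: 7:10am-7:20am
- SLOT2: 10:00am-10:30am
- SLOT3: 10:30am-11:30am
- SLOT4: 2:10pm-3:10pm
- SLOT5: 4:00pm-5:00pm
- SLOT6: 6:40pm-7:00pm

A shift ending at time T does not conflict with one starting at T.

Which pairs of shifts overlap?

none

Check each pair: they overlap iff neither finishes before the other starts.
Sorted by start: SLOT1, SLOT2, SLOT3, SLOT4, SLOT5, SLOT6.
SLOT2 starts after SLOT1 ends, so SLOT1 has no further overlaps.
SLOT3 starts exactly when SLOT2 ends (back-to-back, no overlap), so SLOT2 has no further overlaps.
SLOT4 starts after SLOT3 ends, so SLOT3 has no further overlaps.
SLOT5 starts after SLOT4 ends, so SLOT4 has no further overlaps.
SLOT6 starts after SLOT5 ends.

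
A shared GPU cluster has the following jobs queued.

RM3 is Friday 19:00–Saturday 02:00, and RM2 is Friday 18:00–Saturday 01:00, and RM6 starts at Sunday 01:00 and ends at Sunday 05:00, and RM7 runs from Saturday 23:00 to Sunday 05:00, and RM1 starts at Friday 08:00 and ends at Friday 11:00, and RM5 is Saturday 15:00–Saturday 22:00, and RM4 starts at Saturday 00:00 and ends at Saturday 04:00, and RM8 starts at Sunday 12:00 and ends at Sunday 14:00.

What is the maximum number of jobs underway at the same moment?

3

Walk through starts and ends in time order (an end at T is processed before a start at T):
Friday 08:00 start RM1 → 1
Friday 11:00 end RM1 → 0
Friday 18:00 start RM2 → 1
Friday 19:00 start RM3 → 2
Saturday 00:00 start RM4 → 3
Saturday 01:00 end RM2 → 2
Saturday 02:00 end RM3 → 1
Saturday 04:00 end RM4 → 0
Saturday 15:00 start RM5 → 1
Saturday 22:00 end RM5 → 0
Saturday 23:00 start RM7 → 1
Sunday 01:00 start RM6 → 2
Sunday 05:00 end RM6 → 1
Sunday 05:00 end RM7 → 0
Sunday 12:00 start RM8 → 1
Sunday 14:00 end RM8 → 0
Peak is 3, at Saturday 00:00 (RM2, RM3, RM4).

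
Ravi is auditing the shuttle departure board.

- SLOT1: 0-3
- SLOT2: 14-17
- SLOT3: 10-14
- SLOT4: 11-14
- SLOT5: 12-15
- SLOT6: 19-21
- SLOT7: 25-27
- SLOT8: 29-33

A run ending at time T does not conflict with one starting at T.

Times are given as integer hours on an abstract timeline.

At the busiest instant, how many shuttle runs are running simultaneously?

Walk through starts and ends in time order (an end at T is processed before a start at T):
0 start SLOT1 → 1
3 end SLOT1 → 0
10 start SLOT3 → 1
11 start SLOT4 → 2
12 start SLOT5 → 3
14 end SLOT3 → 2
14 end SLOT4 → 1
14 start SLOT2 → 2
15 end SLOT5 → 1
17 end SLOT2 → 0
19 start SLOT6 → 1
21 end SLOT6 → 0
25 start SLOT7 → 1
27 end SLOT7 → 0
29 start SLOT8 → 1
33 end SLOT8 → 0
Peak is 3, at 12 (SLOT3, SLOT4, SLOT5).

3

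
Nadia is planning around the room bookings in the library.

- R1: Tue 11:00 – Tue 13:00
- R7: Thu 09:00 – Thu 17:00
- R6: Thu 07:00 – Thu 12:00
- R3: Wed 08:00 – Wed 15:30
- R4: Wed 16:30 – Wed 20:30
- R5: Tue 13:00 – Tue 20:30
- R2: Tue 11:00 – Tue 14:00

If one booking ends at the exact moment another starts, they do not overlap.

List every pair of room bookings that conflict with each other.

R1 & R2, R2 & R5, R6 & R7

Sorted by start: R1, R2, R5, R3, R4, R6, R7.
R2 starts before R1 ends → R1 and R2 overlap.
R5 starts exactly when R1 ends (back-to-back, no overlap), so nothing later overlaps R1 either.
R5 starts before R2 ends → R2 and R5 overlap.
R3 starts after R2 ends, so nothing later overlaps R2 either.
R3 starts after R5 ends, so nothing later overlaps R5 either.
R4 starts after R3 ends, so nothing later overlaps R3 either.
R6 starts after R4 ends, so nothing later overlaps R4 either.
R7 starts before R6 ends → R6 and R7 overlap.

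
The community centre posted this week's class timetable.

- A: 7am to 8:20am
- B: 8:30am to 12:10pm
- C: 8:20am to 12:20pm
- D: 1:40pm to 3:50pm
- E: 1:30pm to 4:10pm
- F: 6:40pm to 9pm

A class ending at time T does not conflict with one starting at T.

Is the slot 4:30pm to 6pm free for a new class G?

Yes — the slot is free

A: ends 8:20am at or before G starts 4:30pm → clear.
C: ends 12:20pm at or before G starts 4:30pm → clear.
B: ends 12:10pm at or before G starts 4:30pm → clear.
E: ends 4:10pm at or before G starts 4:30pm → clear.
D: ends 3:50pm at or before G starts 4:30pm → clear.
F: starts 6:40pm at or after G ends 6pm → clear.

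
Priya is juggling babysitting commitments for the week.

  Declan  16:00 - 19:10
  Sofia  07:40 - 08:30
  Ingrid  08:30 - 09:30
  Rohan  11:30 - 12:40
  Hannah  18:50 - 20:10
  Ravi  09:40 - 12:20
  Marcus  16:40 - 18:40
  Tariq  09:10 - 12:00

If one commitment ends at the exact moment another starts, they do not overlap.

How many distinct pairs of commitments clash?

6

Sorted by start: Sofia, Ingrid, Tariq, Ravi, Rohan, Declan, Marcus, Hannah.
Ingrid starts exactly when Sofia ends (back-to-back, no overlap); Sofia is clear from here.
Tariq starts before Ingrid ends → Ingrid and Tariq overlap.
Ravi starts after Ingrid ends; Ingrid is clear from here.
Ravi starts before Tariq ends → Tariq and Ravi overlap.
Rohan starts before Tariq ends → Tariq and Rohan overlap.
Declan starts after Tariq ends; Tariq is clear from here.
Rohan starts before Ravi ends → Ravi and Rohan overlap.
Declan starts after Ravi ends; Ravi is clear from here.
Declan starts after Rohan ends; Rohan is clear from here.
Marcus starts before Declan ends → Declan and Marcus overlap.
Hannah starts before Declan ends → Declan and Hannah overlap.
Hannah starts after Marcus ends.
Overlapping pairs: Declan & Hannah, Declan & Marcus, Ingrid & Tariq, Ravi & Rohan, Ravi & Tariq, Rohan & Tariq — 6 in total.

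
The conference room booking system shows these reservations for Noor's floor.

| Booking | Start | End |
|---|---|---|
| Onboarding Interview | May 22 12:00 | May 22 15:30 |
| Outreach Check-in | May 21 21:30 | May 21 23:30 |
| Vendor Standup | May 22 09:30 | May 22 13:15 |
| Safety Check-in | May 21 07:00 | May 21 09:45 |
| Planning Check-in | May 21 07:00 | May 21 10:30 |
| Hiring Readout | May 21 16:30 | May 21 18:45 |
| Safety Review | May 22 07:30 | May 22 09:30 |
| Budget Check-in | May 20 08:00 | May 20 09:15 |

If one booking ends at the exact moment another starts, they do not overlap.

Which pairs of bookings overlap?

Onboarding Interview & Vendor Standup, Planning Check-in & Safety Check-in

Sorted by start: Budget Check-in, Planning Check-in, Safety Check-in, Hiring Readout, Outreach Check-in, Safety Review, Vendor Standup, Onboarding Interview.
Planning Check-in starts after Budget Check-in ends — done with Budget Check-in.
Safety Check-in starts before Planning Check-in ends → Planning Check-in and Safety Check-in overlap.
Hiring Readout starts after Planning Check-in ends — done with Planning Check-in.
Hiring Readout starts after Safety Check-in ends — done with Safety Check-in.
Outreach Check-in starts after Hiring Readout ends — done with Hiring Readout.
Safety Review starts after Outreach Check-in ends — done with Outreach Check-in.
Vendor Standup starts exactly when Safety Review ends (back-to-back, no overlap) — done with Safety Review.
Onboarding Interview starts before Vendor Standup ends → Vendor Standup and Onboarding Interview overlap.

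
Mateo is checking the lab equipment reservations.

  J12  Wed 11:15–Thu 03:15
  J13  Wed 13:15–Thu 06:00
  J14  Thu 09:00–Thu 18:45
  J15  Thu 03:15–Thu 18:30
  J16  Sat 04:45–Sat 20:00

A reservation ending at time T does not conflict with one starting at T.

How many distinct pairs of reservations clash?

Sorted by start: J12, J13, J15, J14, J16.
J13 starts before J12 ends → J12 and J13 overlap.
J15 starts exactly when J12 ends (back-to-back, no overlap), so J12 has no further overlaps.
J15 starts before J13 ends → J13 and J15 overlap.
J14 starts after J13 ends, so J13 has no further overlaps.
J14 starts before J15 ends → J15 and J14 overlap.
J16 starts after J15 ends.
J16 starts after J14 ends.
Overlapping pairs: J12 & J13, J13 & J15, J14 & J15 — 3 in total.

3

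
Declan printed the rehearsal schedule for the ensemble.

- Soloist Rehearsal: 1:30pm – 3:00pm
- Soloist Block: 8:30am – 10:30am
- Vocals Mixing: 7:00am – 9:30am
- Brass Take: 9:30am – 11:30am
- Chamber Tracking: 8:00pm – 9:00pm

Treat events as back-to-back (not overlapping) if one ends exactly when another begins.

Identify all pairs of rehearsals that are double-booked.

Brass Take & Soloist Block, Soloist Block & Vocals Mixing

Sorted by start: Vocals Mixing, Soloist Block, Brass Take, Soloist Rehearsal, Chamber Tracking.
Soloist Block starts before Vocals Mixing ends → Vocals Mixing and Soloist Block overlap.
Brass Take starts exactly when Vocals Mixing ends (back-to-back, no overlap); Vocals Mixing is clear from here.
Brass Take starts before Soloist Block ends → Soloist Block and Brass Take overlap.
Soloist Rehearsal starts after Soloist Block ends; Soloist Block is clear from here.
Soloist Rehearsal starts after Brass Take ends; Brass Take is clear from here.
Chamber Tracking starts after Soloist Rehearsal ends.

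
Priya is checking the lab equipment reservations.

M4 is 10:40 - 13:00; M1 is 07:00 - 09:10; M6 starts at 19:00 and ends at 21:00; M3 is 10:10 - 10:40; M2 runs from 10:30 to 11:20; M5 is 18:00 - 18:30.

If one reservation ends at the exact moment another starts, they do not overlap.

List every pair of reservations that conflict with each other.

Two intervals overlap when each starts before the other ends.
Sorted by start: M1, M3, M2, M4, M5, M6.
M3 starts after M1 ends, so nothing later overlaps M1 either.
M2 starts before M3 ends → M3 and M2 overlap.
M4 starts exactly when M3 ends (back-to-back, no overlap), so nothing later overlaps M3 either.
M4 starts before M2 ends → M2 and M4 overlap.
M5 starts after M2 ends, so nothing later overlaps M2 either.
M5 starts after M4 ends, so nothing later overlaps M4 either.
M6 starts after M5 ends.

M2 & M3, M2 & M4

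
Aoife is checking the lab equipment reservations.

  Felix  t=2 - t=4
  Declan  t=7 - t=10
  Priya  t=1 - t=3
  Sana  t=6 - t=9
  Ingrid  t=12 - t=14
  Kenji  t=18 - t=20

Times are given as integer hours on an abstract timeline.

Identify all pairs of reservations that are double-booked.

Sorted by start: Priya, Felix, Sana, Declan, Ingrid, Kenji.
Felix starts before Priya ends → Priya and Felix overlap.
Sana starts after Priya ends, so Priya has no further overlaps.
Sana starts after Felix ends, so Felix has no further overlaps.
Declan starts before Sana ends → Sana and Declan overlap.
Ingrid starts after Sana ends, so Sana has no further overlaps.
Ingrid starts after Declan ends, so Declan has no further overlaps.
Kenji starts after Ingrid ends.

Declan & Sana, Felix & Priya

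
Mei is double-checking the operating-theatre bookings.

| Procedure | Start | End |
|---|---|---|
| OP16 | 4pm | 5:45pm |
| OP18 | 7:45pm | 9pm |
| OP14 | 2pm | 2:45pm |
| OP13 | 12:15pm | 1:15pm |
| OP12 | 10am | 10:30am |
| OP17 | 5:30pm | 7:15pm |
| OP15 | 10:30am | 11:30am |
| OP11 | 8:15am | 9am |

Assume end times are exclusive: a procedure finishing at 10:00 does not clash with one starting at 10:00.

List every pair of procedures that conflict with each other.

OP16 & OP17

Sorted by start: OP11, OP12, OP15, OP13, OP14, OP16, OP17, OP18.
OP12 starts after OP11 ends, so nothing later overlaps OP11 either.
OP15 starts exactly when OP12 ends (back-to-back, no overlap), so nothing later overlaps OP12 either.
OP13 starts after OP15 ends, so nothing later overlaps OP15 either.
OP14 starts after OP13 ends, so nothing later overlaps OP13 either.
OP16 starts after OP14 ends, so nothing later overlaps OP14 either.
OP17 starts before OP16 ends → OP16 and OP17 overlap.
OP18 starts after OP16 ends.
OP18 starts after OP17 ends.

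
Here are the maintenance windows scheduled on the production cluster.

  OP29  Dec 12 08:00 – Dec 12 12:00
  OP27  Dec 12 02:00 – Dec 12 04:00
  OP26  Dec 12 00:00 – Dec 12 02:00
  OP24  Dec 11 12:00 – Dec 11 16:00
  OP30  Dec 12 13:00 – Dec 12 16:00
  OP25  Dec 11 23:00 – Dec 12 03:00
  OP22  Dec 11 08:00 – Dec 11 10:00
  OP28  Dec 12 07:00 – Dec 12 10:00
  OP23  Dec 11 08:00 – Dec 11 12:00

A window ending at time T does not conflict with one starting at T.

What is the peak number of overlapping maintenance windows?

2

Sweep the timeline, counting +1 at each start and −1 at each end (ends before starts at a tie):
Dec 11 08:00 start OP22 → 1
Dec 11 08:00 start OP23 → 2
Dec 11 10:00 end OP22 → 1
Dec 11 12:00 end OP23 → 0
Dec 11 12:00 start OP24 → 1
Dec 11 16:00 end OP24 → 0
Dec 11 23:00 start OP25 → 1
Dec 12 00:00 start OP26 → 2
Dec 12 02:00 end OP26 → 1
Dec 12 02:00 start OP27 → 2
Dec 12 03:00 end OP25 → 1
Dec 12 04:00 end OP27 → 0
Dec 12 07:00 start OP28 → 1
Dec 12 08:00 start OP29 → 2
Dec 12 10:00 end OP28 → 1
Dec 12 12:00 end OP29 → 0
Dec 12 13:00 start OP30 → 1
Dec 12 16:00 end OP30 → 0
Peak is 2, at Dec 11 08:00 (OP22, OP23).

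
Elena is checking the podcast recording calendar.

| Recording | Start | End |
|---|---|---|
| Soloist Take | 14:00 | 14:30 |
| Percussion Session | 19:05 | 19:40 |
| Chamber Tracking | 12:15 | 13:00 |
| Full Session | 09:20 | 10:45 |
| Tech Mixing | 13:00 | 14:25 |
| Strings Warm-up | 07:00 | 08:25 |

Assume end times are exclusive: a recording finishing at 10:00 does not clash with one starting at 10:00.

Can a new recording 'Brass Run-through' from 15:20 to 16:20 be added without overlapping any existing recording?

Yes — the slot is free

Strings Warm-up: ends 08:25 at or before Brass Run-through starts 15:20 → clear.
Full Session: ends 10:45 at or before Brass Run-through starts 15:20 → clear.
Chamber Tracking: ends 13:00 at or before Brass Run-through starts 15:20 → clear.
Tech Mixing: ends 14:25 at or before Brass Run-through starts 15:20 → clear.
Soloist Take: ends 14:30 at or before Brass Run-through starts 15:20 → clear.
Percussion Session: starts 19:05 at or after Brass Run-through ends 16:20 → clear.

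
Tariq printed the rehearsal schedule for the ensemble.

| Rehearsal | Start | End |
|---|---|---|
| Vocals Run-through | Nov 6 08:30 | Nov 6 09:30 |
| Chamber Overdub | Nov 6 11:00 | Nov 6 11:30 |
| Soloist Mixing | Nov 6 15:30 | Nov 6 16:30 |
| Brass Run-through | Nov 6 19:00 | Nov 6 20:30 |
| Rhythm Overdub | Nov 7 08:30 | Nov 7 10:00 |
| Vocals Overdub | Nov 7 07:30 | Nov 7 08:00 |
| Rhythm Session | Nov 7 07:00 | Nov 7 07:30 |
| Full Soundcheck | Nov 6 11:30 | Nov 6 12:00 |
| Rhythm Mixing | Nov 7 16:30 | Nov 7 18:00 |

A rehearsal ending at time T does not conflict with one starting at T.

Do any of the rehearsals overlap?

Sorted by start: Vocals Run-through, Chamber Overdub, Full Soundcheck, Soloist Mixing, Brass Run-through, Rhythm Session, Vocals Overdub, Rhythm Overdub, Rhythm Mixing.
Chamber Overdub starts after Vocals Run-through ends — done with Vocals Run-through.
Full Soundcheck starts exactly when Chamber Overdub ends (back-to-back, no overlap) — done with Chamber Overdub.
Soloist Mixing starts after Full Soundcheck ends — done with Full Soundcheck.
Brass Run-through starts after Soloist Mixing ends — done with Soloist Mixing.
Rhythm Session starts after Brass Run-through ends — done with Brass Run-through.
Vocals Overdub starts exactly when Rhythm Session ends (back-to-back, no overlap) — done with Rhythm Session.
Rhythm Overdub starts after Vocals Overdub ends — done with Vocals Overdub.
Rhythm Mixing starts after Rhythm Overdub ends.
Every pair is clear; the schedule has no overlaps.

No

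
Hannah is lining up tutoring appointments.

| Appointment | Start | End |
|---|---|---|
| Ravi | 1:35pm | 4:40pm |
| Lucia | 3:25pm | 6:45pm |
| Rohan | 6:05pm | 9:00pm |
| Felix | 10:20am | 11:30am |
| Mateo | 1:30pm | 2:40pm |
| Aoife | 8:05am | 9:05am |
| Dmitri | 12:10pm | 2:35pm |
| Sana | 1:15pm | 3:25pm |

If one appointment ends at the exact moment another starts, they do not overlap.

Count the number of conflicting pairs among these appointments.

8

Two intervals overlap when each starts before the other ends.
Sorted by start: Aoife, Felix, Dmitri, Sana, Mateo, Ravi, Lucia, Rohan.
Felix starts after Aoife ends; Aoife is clear from here.
Dmitri starts after Felix ends; Felix is clear from here.
Sana starts before Dmitri ends → Dmitri and Sana overlap.
Mateo starts before Dmitri ends → Dmitri and Mateo overlap.
Ravi starts before Dmitri ends → Dmitri and Ravi overlap.
Lucia starts after Dmitri ends; Dmitri is clear from here.
Mateo starts before Sana ends → Sana and Mateo overlap.
Ravi starts before Sana ends → Sana and Ravi overlap.
Lucia starts exactly when Sana ends (back-to-back, no overlap); Sana is clear from here.
Ravi starts before Mateo ends → Mateo and Ravi overlap.
Lucia starts after Mateo ends; Mateo is clear from here.
Lucia starts before Ravi ends → Ravi and Lucia overlap.
Rohan starts after Ravi ends.
Rohan starts before Lucia ends → Lucia and Rohan overlap.
Overlapping pairs: Dmitri & Mateo, Dmitri & Ravi, Dmitri & Sana, Lucia & Ravi, Lucia & Rohan, Mateo & Ravi, Mateo & Sana, Ravi & Sana — 8 in total.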